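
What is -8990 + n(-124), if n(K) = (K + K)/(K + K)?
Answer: -8989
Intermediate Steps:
n(K) = 1 (n(K) = (2*K)/((2*K)) = (2*K)*(1/(2*K)) = 1)
-8990 + n(-124) = -8990 + 1 = -8989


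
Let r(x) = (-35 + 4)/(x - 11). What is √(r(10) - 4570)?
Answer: I*√4539 ≈ 67.372*I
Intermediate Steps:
r(x) = -31/(-11 + x)
√(r(10) - 4570) = √(-31/(-11 + 10) - 4570) = √(-31/(-1) - 4570) = √(-31*(-1) - 4570) = √(31 - 4570) = √(-4539) = I*√4539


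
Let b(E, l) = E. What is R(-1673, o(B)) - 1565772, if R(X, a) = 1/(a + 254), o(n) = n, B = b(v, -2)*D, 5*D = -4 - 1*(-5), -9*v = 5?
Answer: -3577789011/2285 ≈ -1.5658e+6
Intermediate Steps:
v = -5/9 (v = -⅑*5 = -5/9 ≈ -0.55556)
D = ⅕ (D = (-4 - 1*(-5))/5 = (-4 + 5)/5 = (⅕)*1 = ⅕ ≈ 0.20000)
B = -⅑ (B = -5/9*⅕ = -⅑ ≈ -0.11111)
R(X, a) = 1/(254 + a)
R(-1673, o(B)) - 1565772 = 1/(254 - ⅑) - 1565772 = 1/(2285/9) - 1565772 = 9/2285 - 1565772 = -3577789011/2285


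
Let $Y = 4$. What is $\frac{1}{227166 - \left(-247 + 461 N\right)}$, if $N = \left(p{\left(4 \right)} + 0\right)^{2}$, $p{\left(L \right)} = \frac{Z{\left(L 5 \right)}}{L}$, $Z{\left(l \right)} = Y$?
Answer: $\frac{1}{226952} \approx 4.4062 \cdot 10^{-6}$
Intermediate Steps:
$Z{\left(l \right)} = 4$
$p{\left(L \right)} = \frac{4}{L}$
$N = 1$ ($N = \left(\frac{4}{4} + 0\right)^{2} = \left(4 \cdot \frac{1}{4} + 0\right)^{2} = \left(1 + 0\right)^{2} = 1^{2} = 1$)
$\frac{1}{227166 - \left(-247 + 461 N\right)} = \frac{1}{227166 + \left(\left(-461\right) 1 + 247\right)} = \frac{1}{227166 + \left(-461 + 247\right)} = \frac{1}{227166 - 214} = \frac{1}{226952}$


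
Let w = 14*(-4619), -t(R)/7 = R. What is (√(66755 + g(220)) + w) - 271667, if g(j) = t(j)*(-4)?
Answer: -336333 + √72915 ≈ -3.3606e+5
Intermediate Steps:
t(R) = -7*R
w = -64666
g(j) = 28*j (g(j) = -7*j*(-4) = 28*j)
(√(66755 + g(220)) + w) - 271667 = (√(66755 + 28*220) - 64666) - 271667 = (√(66755 + 6160) - 64666) - 271667 = (√72915 - 64666) - 271667 = (-64666 + √72915) - 271667 = -336333 + √72915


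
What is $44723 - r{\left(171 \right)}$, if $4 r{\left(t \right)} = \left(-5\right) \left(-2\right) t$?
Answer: $\frac{88591}{2} \approx 44296.0$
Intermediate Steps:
$r{\left(t \right)} = \frac{5 t}{2}$ ($r{\left(t \right)} = \frac{\left(-5\right) \left(-2\right) t}{4} = \frac{10 t}{4} = \frac{5 t}{2}$)
$44723 - r{\left(171 \right)} = 44723 - \frac{5}{2} \cdot 171 = 44723 - \frac{855}{2} = \frac{88591}{2}$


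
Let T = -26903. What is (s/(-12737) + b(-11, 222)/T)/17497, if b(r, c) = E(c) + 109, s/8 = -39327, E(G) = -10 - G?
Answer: 8465680899/5995583451967 ≈ 0.0014120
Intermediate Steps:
s = -314616 (s = 8*(-39327) = -314616)
b(r, c) = 99 - c (b(r, c) = (-10 - c) + 109 = 99 - c)
(s/(-12737) + b(-11, 222)/T)/17497 = (-314616/(-12737) + (99 - 1*222)/(-26903))/17497 = (-314616*(-1/12737) + (99 - 222)*(-1/26903))*(1/17497) = (314616/12737 - 123*(-1/26903))*(1/17497) = (314616/12737 + 123/26903)*(1/17497) = (8465680899/342663511)*(1/17497) = 8465680899/5995583451967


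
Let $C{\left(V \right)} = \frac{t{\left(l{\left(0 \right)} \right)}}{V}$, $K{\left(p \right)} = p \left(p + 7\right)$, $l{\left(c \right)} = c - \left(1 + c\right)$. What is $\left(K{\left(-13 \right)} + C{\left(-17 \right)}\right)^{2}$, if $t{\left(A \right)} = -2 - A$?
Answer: $\frac{1760929}{289} \approx 6093.2$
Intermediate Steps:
$l{\left(c \right)} = -1$
$K{\left(p \right)} = p \left(7 + p\right)$
$C{\left(V \right)} = - \frac{1}{V}$ ($C{\left(V \right)} = \frac{-2 - -1}{V} = \frac{-2 + 1}{V} = - \frac{1}{V}$)
$\left(K{\left(-13 \right)} + C{\left(-17 \right)}\right)^{2} = \left(- 13 \left(7 - 13\right) - \frac{1}{-17}\right)^{2} = \left(\left(-13\right) \left(-6\right) - - \frac{1}{17}\right)^{2} = \left(78 + \frac{1}{17}\right)^{2} = \left(\frac{1327}{17}\right)^{2} = \frac{1760929}{289}$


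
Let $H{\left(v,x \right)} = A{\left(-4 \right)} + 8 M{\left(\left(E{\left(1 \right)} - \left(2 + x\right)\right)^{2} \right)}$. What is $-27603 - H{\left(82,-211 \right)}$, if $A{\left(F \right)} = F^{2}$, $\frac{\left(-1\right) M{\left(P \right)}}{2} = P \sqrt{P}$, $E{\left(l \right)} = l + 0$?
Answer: $148148381$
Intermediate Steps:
$E{\left(l \right)} = l$
$M{\left(P \right)} = - 2 P^{\frac{3}{2}}$ ($M{\left(P \right)} = - 2 P \sqrt{P} = - 2 P^{\frac{3}{2}}$)
$H{\left(v,x \right)} = 16 - 16 \left(\left(-1 - x\right)^{2}\right)^{\frac{3}{2}}$ ($H{\left(v,x \right)} = \left(-4\right)^{2} + 8 \left(- 2 \left(\left(1 - \left(2 + x\right)\right)^{2}\right)^{\frac{3}{2}}\right) = 16 + 8 \left(- 2 \left(\left(-1 - x\right)^{2}\right)^{\frac{3}{2}}\right) = 16 - 16 \left(\left(-1 - x\right)^{2}\right)^{\frac{3}{2}}$)
$-27603 - H{\left(82,-211 \right)} = -27603 - \left(16 - 16 \left(\left(1 - 211\right)^{2}\right)^{\frac{3}{2}}\right) = -27603 - \left(16 - 16 \left(\left(-210\right)^{2}\right)^{\frac{3}{2}}\right) = -27603 - \left(16 - 16 \cdot 44100^{\frac{3}{2}}\right) = -27603 - \left(16 - 148176000\right) = -27603 - -148175984 = -27603 + 148175984 = 148148381$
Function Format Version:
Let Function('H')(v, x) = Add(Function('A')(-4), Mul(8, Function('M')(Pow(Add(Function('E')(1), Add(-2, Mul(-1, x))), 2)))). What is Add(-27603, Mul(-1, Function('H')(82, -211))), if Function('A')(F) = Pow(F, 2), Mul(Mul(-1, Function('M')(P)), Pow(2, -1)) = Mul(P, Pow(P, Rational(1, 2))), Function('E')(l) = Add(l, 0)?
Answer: 148148381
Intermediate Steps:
Function('E')(l) = l
Function('M')(P) = Mul(-2, Pow(P, Rational(3, 2))) (Function('M')(P) = Mul(-2, Mul(P, Pow(P, Rational(1, 2)))) = Mul(-2, Pow(P, Rational(3, 2))))
Function('H')(v, x) = Add(16, Mul(-16, Pow(Pow(Add(-1, Mul(-1, x)), 2), Rational(3, 2)))) (Function('H')(v, x) = Add(Pow(-4, 2), Mul(8, Mul(-2, Pow(Pow(Add(1, Add(-2, Mul(-1, x))), 2), Rational(3, 2))))) = Add(16, Mul(8, Mul(-2, Pow(Pow(Add(-1, Mul(-1, x)), 2), Rational(3, 2))))) = Add(16, Mul(-16, Pow(Pow(Add(-1, Mul(-1, x)), 2), Rational(3, 2)))))
Add(-27603, Mul(-1, Function('H')(82, -211))) = Add(-27603, Mul(-1, Add(16, Mul(-16, Pow(Pow(Add(1, -211), 2), Rational(3, 2)))))) = Add(-27603, Mul(-1, Add(16, Mul(-16, Pow(Pow(-210, 2), Rational(3, 2)))))) = Add(-27603, Mul(-1, Add(16, Mul(-16, Pow(44100, Rational(3, 2)))))) = Add(-27603, Mul(-1, Add(16, Mul(-16, 9261000)))) = Add(-27603, Mul(-1, Add(16, -148176000))) = Add(-27603, Mul(-1, -148175984)) = Add(-27603, 148175984) = 148148381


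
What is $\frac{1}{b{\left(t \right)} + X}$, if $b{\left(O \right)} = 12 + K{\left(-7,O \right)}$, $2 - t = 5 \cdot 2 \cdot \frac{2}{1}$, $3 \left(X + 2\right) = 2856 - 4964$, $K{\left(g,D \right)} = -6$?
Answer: $- \frac{3}{2096} \approx -0.0014313$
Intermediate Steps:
$X = - \frac{2114}{3}$ ($X = -2 + \frac{2856 - 4964}{3} = -2 + \frac{1}{3} \left(-2108\right) = -2 - \frac{2108}{3} = - \frac{2114}{3} \approx -704.67$)
$t = -18$ ($t = 2 - 5 \cdot 2 \cdot \frac{2}{1} = 2 - 10 \cdot 2 \cdot 1 = 2 - 10 \cdot 2 = 2 - 20 = -18$)
$b{\left(O \right)} = 6$ ($b{\left(O \right)} = 12 - 6 = 6$)
$\frac{1}{b{\left(t \right)} + X} = \frac{1}{6 - \frac{2114}{3}} = \frac{1}{- \frac{2096}{3}} = - \frac{3}{2096}$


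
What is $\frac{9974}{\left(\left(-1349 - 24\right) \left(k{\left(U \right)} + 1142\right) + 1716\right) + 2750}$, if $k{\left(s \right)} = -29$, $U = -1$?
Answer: $- \frac{9974}{1523683} \approx -0.006546$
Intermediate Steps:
$\frac{9974}{\left(\left(-1349 - 24\right) \left(k{\left(U \right)} + 1142\right) + 1716\right) + 2750} = \frac{9974}{\left(\left(-1349 - 24\right) \left(-29 + 1142\right) + 1716\right) + 2750} = \frac{9974}{\left(\left(-1373\right) 1113 + 1716\right) + 2750} = \frac{9974}{\left(-1528149 + 1716\right) + 2750} = \frac{9974}{-1526433 + 2750} = \frac{9974}{-1523683} = 9974 \left(- \frac{1}{1523683}\right) = - \frac{9974}{1523683}$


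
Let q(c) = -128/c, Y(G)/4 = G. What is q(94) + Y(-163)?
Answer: -30708/47 ≈ -653.36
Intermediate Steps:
Y(G) = 4*G
q(94) + Y(-163) = -128/94 + 4*(-163) = -128*1/94 - 652 = -64/47 - 652 = -30708/47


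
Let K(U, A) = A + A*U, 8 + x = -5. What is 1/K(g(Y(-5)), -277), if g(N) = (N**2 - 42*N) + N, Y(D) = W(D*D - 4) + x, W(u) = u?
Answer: 1/72851 ≈ 1.3727e-5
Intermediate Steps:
x = -13 (x = -8 - 5 = -13)
Y(D) = -17 + D**2 (Y(D) = (D*D - 4) - 13 = (D**2 - 4) - 13 = (-4 + D**2) - 13 = -17 + D**2)
g(N) = N**2 - 41*N
1/K(g(Y(-5)), -277) = 1/(-277*(1 + (-17 + (-5)**2)*(-41 + (-17 + (-5)**2)))) = 1/(-277*(1 + (-17 + 25)*(-41 + (-17 + 25)))) = 1/(-277*(1 + 8*(-41 + 8))) = 1/(-277*(1 + 8*(-33))) = 1/(-277*(1 - 264)) = 1/(-277*(-263)) = 1/72851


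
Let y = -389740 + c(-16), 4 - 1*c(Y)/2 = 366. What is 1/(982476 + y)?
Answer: 1/592012 ≈ 1.6892e-6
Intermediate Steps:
c(Y) = -724 (c(Y) = 8 - 2*366 = 8 - 732 = -724)
y = -390464 (y = -389740 - 724 = -390464)
1/(982476 + y) = 1/(982476 - 390464) = 1/592012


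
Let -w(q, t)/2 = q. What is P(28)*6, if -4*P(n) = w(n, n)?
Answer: 84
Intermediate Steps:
w(q, t) = -2*q
P(n) = n/2 (P(n) = -(-1)*n/2 = n/2)
P(28)*6 = ((½)*28)*6 = 14*6 = 84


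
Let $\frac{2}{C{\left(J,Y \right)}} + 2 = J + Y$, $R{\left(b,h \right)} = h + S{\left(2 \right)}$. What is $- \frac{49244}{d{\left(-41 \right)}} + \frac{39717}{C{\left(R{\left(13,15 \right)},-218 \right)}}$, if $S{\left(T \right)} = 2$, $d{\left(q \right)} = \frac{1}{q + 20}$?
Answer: $- \frac{5994303}{2} \approx -2.9972 \cdot 10^{6}$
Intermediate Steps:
$d{\left(q \right)} = \frac{1}{20 + q}$
$R{\left(b,h \right)} = 2 + h$ ($R{\left(b,h \right)} = h + 2 = 2 + h$)
$C{\left(J,Y \right)} = \frac{2}{-2 + J + Y}$ ($C{\left(J,Y \right)} = \frac{2}{-2 + \left(J + Y\right)} = \frac{2}{-2 + J + Y}$)
$- \frac{49244}{d{\left(-41 \right)}} + \frac{39717}{C{\left(R{\left(13,15 \right)},-218 \right)}} = - \frac{49244}{\frac{1}{20 - 41}} + \frac{39717}{2 \frac{1}{-2 + \left(2 + 15\right) - 218}} = - \frac{49244}{\frac{1}{-21}} + \frac{39717}{2 \frac{1}{-2 + 17 - 218}} = - \frac{49244}{- \frac{1}{21}} + \frac{39717}{2 \frac{1}{-203}} = \left(-49244\right) \left(-21\right) + \frac{39717}{2 \left(- \frac{1}{203}\right)} = 1034124 + \frac{39717}{- \frac{2}{203}} = 1034124 + 39717 \left(- \frac{203}{2}\right) = 1034124 - \frac{8062551}{2} = - \frac{5994303}{2}$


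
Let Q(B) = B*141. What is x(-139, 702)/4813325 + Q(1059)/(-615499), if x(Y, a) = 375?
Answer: -28739602542/118503868967 ≈ -0.24252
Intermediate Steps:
Q(B) = 141*B
x(-139, 702)/4813325 + Q(1059)/(-615499) = 375/4813325 + (141*1059)/(-615499) = 375*(1/4813325) + 149319*(-1/615499) = 15/192533 - 149319/615499 = -28739602542/118503868967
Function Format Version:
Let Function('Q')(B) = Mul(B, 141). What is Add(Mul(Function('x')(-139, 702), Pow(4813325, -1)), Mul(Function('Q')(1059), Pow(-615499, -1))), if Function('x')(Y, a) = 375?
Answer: Rational(-28739602542, 118503868967) ≈ -0.24252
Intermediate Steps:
Function('Q')(B) = Mul(141, B)
Add(Mul(Function('x')(-139, 702), Pow(4813325, -1)), Mul(Function('Q')(1059), Pow(-615499, -1))) = Add(Mul(375, Pow(4813325, -1)), Mul(Mul(141, 1059), Pow(-615499, -1))) = Add(Mul(375, Rational(1, 4813325)), Mul(149319, Rational(-1, 615499))) = Add(Rational(15, 192533), Rational(-149319, 615499)) = Rational(-28739602542, 118503868967)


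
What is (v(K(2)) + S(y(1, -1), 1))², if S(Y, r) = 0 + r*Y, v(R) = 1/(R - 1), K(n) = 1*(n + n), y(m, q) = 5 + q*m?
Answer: 169/9 ≈ 18.778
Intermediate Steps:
y(m, q) = 5 + m*q
K(n) = 2*n (K(n) = 1*(2*n) = 2*n)
v(R) = 1/(-1 + R)
S(Y, r) = Y*r (S(Y, r) = 0 + Y*r = Y*r)
(v(K(2)) + S(y(1, -1), 1))² = (1/(-1 + 2*2) + (5 + 1*(-1))*1)² = (1/(-1 + 4) + (5 - 1)*1)² = (1/3 + 4*1)² = (⅓ + 4)² = (13/3)² = 169/9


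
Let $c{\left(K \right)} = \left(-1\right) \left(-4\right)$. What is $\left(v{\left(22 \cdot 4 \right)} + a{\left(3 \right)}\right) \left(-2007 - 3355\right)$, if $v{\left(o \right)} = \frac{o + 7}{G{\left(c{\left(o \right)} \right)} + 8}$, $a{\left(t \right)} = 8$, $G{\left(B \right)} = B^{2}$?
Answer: $- \frac{769447}{12} \approx -64121.0$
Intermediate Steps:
$c{\left(K \right)} = 4$
$v{\left(o \right)} = \frac{7}{24} + \frac{o}{24}$ ($v{\left(o \right)} = \frac{o + 7}{4^{2} + 8} = \frac{7 + o}{16 + 8} = \frac{7 + o}{24} = \left(7 + o\right) \frac{1}{24} = \frac{7}{24} + \frac{o}{24}$)
$\left(v{\left(22 \cdot 4 \right)} + a{\left(3 \right)}\right) \left(-2007 - 3355\right) = \left(\left(\frac{7}{24} + \frac{22 \cdot 4}{24}\right) + 8\right) \left(-2007 - 3355\right) = \left(\left(\frac{7}{24} + \frac{1}{24} \cdot 88\right) + 8\right) \left(-5362\right) = \left(\left(\frac{7}{24} + \frac{11}{3}\right) + 8\right) \left(-5362\right) = \left(\frac{95}{24} + 8\right) \left(-5362\right) = \frac{287}{24} \left(-5362\right) = - \frac{769447}{12}$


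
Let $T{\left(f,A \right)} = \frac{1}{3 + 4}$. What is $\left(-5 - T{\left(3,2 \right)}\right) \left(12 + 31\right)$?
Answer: $- \frac{1548}{7} \approx -221.14$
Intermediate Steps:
$T{\left(f,A \right)} = \frac{1}{7}$
$\left(-5 - T{\left(3,2 \right)}\right) \left(12 + 31\right) = \left(-5 - \frac{1}{7}\right) \left(12 + 31\right) = \left(-5 - \frac{1}{7}\right) 43 = \left(- \frac{36}{7}\right) 43 = - \frac{1548}{7}$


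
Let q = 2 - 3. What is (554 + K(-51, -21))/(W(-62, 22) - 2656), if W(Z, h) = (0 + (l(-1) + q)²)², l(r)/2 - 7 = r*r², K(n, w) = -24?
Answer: 106/2397 ≈ 0.044222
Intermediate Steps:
l(r) = 14 + 2*r³ (l(r) = 14 + 2*(r*r²) = 14 + 2*r³)
q = -1
W(Z, h) = 14641 (W(Z, h) = (0 + ((14 + 2*(-1)³) - 1)²)² = (0 + ((14 + 2*(-1)) - 1)²)² = (0 + ((14 - 2) - 1)²)² = (0 + (12 - 1)²)² = (0 + 11²)² = (0 + 121)² = 121² = 14641)
(554 + K(-51, -21))/(W(-62, 22) - 2656) = (554 - 24)/(14641 - 2656) = 530/11985 = 530*(1/11985) = 106/2397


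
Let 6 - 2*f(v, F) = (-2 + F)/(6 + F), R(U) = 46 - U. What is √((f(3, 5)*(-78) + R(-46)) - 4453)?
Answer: 2*I*√138677/11 ≈ 67.708*I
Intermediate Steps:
f(v, F) = 3 - (-2 + F)/(2*(6 + F))
√((f(3, 5)*(-78) + R(-46)) - 4453) = √((((38 + 5*5)/(2*(6 + 5)))*(-78) + (46 - 1*(-46))) - 4453) = √((((½)*(38 + 25)/11)*(-78) + (46 + 46)) - 4453) = √((((½)*(1/11)*63)*(-78) + 92) - 4453) = √(((63/22)*(-78) + 92) - 4453) = √((-2457/11 + 92) - 4453) = √(-1445/11 - 4453) = √(-50428/11) = 2*I*√138677/11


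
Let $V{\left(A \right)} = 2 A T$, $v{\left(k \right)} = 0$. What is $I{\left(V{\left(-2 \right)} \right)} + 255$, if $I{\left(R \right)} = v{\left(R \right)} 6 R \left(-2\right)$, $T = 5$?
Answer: $255$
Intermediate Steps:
$V{\left(A \right)} = 10 A$ ($V{\left(A \right)} = 2 A 5 = 10 A$)
$I{\left(R \right)} = 0$ ($I{\left(R \right)} = 0 \cdot 6 R \left(-2\right) = 0 \left(- 2 R\right) = 0$)
$I{\left(V{\left(-2 \right)} \right)} + 255 = 0 + 255 = 255$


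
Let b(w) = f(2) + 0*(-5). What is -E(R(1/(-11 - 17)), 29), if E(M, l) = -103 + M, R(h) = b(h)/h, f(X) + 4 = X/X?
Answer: 19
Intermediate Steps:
f(X) = -3 (f(X) = -4 + X/X = -4 + 1 = -3)
b(w) = -3 (b(w) = -3 + 0*(-5) = -3 + 0 = -3)
R(h) = -3/h
-E(R(1/(-11 - 17)), 29) = -(-103 - 3/(1/(-11 - 17))) = -(-103 - 3/(1/(-28))) = -(-103 - 3/(-1/28)) = -(-103 - 3*(-28)) = -(-103 + 84) = -1*(-19) = 19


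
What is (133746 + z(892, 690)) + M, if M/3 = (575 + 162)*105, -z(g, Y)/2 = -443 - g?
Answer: 368571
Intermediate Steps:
z(g, Y) = 886 + 2*g (z(g, Y) = -2*(-443 - g) = 886 + 2*g)
M = 232155 (M = 3*((575 + 162)*105) = 3*(737*105) = 3*77385 = 232155)
(133746 + z(892, 690)) + M = (133746 + (886 + 2*892)) + 232155 = (133746 + (886 + 1784)) + 232155 = (133746 + 2670) + 232155 = 136416 + 232155 = 368571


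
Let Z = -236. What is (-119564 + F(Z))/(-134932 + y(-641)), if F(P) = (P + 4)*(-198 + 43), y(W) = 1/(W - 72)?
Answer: 19869884/32068839 ≈ 0.61960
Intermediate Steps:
y(W) = 1/(-72 + W)
F(P) = -620 - 155*P (F(P) = (4 + P)*(-155) = -620 - 155*P)
(-119564 + F(Z))/(-134932 + y(-641)) = (-119564 + (-620 - 155*(-236)))/(-134932 + 1/(-72 - 641)) = (-119564 + (-620 + 36580))/(-134932 + 1/(-713)) = (-119564 + 35960)/(-134932 - 1/713) = -83604/(-96206517/713) = -83604*(-713/96206517) = 19869884/32068839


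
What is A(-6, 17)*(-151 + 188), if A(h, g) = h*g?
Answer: -3774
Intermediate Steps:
A(h, g) = g*h
A(-6, 17)*(-151 + 188) = (17*(-6))*(-151 + 188) = -102*37 = -3774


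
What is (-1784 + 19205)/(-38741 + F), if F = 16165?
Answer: -17421/22576 ≈ -0.77166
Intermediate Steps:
(-1784 + 19205)/(-38741 + F) = (-1784 + 19205)/(-38741 + 16165) = 17421/(-22576) = 17421*(-1/22576) = -17421/22576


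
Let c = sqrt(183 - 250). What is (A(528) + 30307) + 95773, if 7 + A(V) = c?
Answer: 126073 + I*sqrt(67) ≈ 1.2607e+5 + 8.1853*I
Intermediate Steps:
c = I*sqrt(67) (c = sqrt(-67) = I*sqrt(67) ≈ 8.1853*I)
A(V) = -7 + I*sqrt(67)
(A(528) + 30307) + 95773 = ((-7 + I*sqrt(67)) + 30307) + 95773 = (30300 + I*sqrt(67)) + 95773 = 126073 + I*sqrt(67)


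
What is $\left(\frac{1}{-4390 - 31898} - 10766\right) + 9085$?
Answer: $- \frac{61000129}{36288} \approx -1681.0$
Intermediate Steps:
$\left(\frac{1}{-4390 - 31898} - 10766\right) + 9085 = \left(\frac{1}{-36288} - 10766\right) + 9085 = \left(- \frac{1}{36288} - 10766\right) + 9085 = - \frac{390676609}{36288} + 9085 = - \frac{61000129}{36288}$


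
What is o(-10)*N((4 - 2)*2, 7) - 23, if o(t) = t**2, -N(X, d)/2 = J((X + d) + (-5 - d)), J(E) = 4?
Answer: -823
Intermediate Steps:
N(X, d) = -8 (N(X, d) = -2*4 = -8)
o(-10)*N((4 - 2)*2, 7) - 23 = (-10)**2*(-8) - 23 = 100*(-8) - 23 = -800 - 23 = -823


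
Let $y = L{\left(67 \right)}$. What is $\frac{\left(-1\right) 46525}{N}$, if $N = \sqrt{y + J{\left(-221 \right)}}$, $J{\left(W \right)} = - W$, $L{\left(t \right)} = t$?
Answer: $- \frac{46525 \sqrt{2}}{24} \approx -2741.5$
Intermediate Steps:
$y = 67$
$N = 12 \sqrt{2}$ ($N = \sqrt{67 - -221} = \sqrt{67 + 221} = \sqrt{288} = 12 \sqrt{2} \approx 16.971$)
$\frac{\left(-1\right) 46525}{N} = \frac{\left(-1\right) 46525}{12 \sqrt{2}} = - 46525 \frac{\sqrt{2}}{24} = - \frac{46525 \sqrt{2}}{24}$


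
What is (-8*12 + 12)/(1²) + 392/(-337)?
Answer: -28700/337 ≈ -85.163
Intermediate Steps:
(-8*12 + 12)/(1²) + 392/(-337) = (-96 + 12)/1 + 392*(-1/337) = -84*1 - 392/337 = -84 - 392/337 = -28700/337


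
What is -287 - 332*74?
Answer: -24855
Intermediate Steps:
-287 - 332*74 = -287 - 24568 = -24855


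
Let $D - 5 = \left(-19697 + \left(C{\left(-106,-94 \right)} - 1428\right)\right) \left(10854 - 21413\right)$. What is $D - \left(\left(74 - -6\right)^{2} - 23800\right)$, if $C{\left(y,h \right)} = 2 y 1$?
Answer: $225314788$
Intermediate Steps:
$C{\left(y,h \right)} = 2 y$
$D = 225297388$ ($D = 5 + \left(-19697 + \left(2 \left(-106\right) - 1428\right)\right) \left(10854 - 21413\right) = 5 + \left(-19697 - 1640\right) \left(-10559\right) = 5 - -225297383 = 5 + 225297383 = 225297388$)
$D - \left(\left(74 - -6\right)^{2} - 23800\right) = 225297388 - \left(\left(74 - -6\right)^{2} - 23800\right) = 225297388 - \left(\left(74 + 6\right)^{2} - 23800\right) = 225297388 - \left(80^{2} - 23800\right) = 225297388 - \left(6400 - 23800\right) = 225297388 - -17400 = 225297388 + 17400 = 225314788$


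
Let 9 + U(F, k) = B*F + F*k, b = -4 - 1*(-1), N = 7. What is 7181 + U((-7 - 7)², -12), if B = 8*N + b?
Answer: 15208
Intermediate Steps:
b = -3 (b = -4 + 1 = -3)
B = 53 (B = 8*7 - 3 = 56 - 3 = 53)
U(F, k) = -9 + 53*F + F*k (U(F, k) = -9 + (53*F + F*k) = -9 + 53*F + F*k)
7181 + U((-7 - 7)², -12) = 7181 + (-9 + 53*(-7 - 7)² + (-7 - 7)²*(-12)) = 7181 + (-9 + 53*(-14)² + (-14)²*(-12)) = 7181 + (-9 + 53*196 + 196*(-12)) = 7181 + (-9 + 10388 - 2352) = 7181 + 8027 = 15208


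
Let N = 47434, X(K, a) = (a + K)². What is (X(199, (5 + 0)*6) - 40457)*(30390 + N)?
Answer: 932642816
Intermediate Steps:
X(K, a) = (K + a)²
(X(199, (5 + 0)*6) - 40457)*(30390 + N) = ((199 + (5 + 0)*6)² - 40457)*(30390 + 47434) = ((199 + 5*6)² - 40457)*77824 = ((199 + 30)² - 40457)*77824 = (229² - 40457)*77824 = (52441 - 40457)*77824 = 11984*77824 = 932642816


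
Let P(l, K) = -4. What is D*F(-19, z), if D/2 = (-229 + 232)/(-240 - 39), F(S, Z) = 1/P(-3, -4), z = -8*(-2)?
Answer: 1/186 ≈ 0.0053763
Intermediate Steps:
z = 16
F(S, Z) = -¼ (F(S, Z) = 1/(-4) = -¼)
D = -2/93 (D = 2*((-229 + 232)/(-240 - 39)) = 2*(3/(-279)) = 2*(3*(-1/279)) = 2*(-1/93) = -2/93 ≈ -0.021505)
D*F(-19, z) = -2/93*(-¼) = 1/186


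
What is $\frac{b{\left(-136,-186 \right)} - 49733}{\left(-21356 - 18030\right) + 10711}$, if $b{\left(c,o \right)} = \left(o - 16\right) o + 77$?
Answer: $\frac{12084}{28675} \approx 0.42141$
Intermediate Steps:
$b{\left(c,o \right)} = 77 + o \left(-16 + o\right)$ ($b{\left(c,o \right)} = \left(-16 + o\right) o + 77 = o \left(-16 + o\right) + 77 = 77 + o \left(-16 + o\right)$)
$\frac{b{\left(-136,-186 \right)} - 49733}{\left(-21356 - 18030\right) + 10711} = \frac{\left(77 + \left(-186\right)^{2} - -2976\right) - 49733}{\left(-21356 - 18030\right) + 10711} = \frac{\left(77 + 34596 + 2976\right) - 49733}{\left(-21356 - 18030\right) + 10711} = \frac{37649 - 49733}{-39386 + 10711} = - \frac{12084}{-28675} = \left(-12084\right) \left(- \frac{1}{28675}\right) = \frac{12084}{28675}$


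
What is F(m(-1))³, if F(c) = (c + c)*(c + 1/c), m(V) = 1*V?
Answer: 64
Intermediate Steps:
m(V) = V
F(c) = 2*c*(c + 1/c) (F(c) = (2*c)*(c + 1/c) = 2*c*(c + 1/c))
F(m(-1))³ = (2 + 2*(-1)²)³ = (2 + 2*1)³ = (2 + 2)³ = 4³ = 64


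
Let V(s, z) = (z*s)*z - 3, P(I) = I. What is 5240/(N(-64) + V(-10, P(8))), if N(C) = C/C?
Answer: -2620/321 ≈ -8.1620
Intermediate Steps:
N(C) = 1
V(s, z) = -3 + s*z² (V(s, z) = (s*z)*z - 3 = s*z² - 3 = -3 + s*z²)
5240/(N(-64) + V(-10, P(8))) = 5240/(1 + (-3 - 10*8²)) = 5240/(1 + (-3 - 10*64)) = 5240/(1 + (-3 - 640)) = 5240/(1 - 643) = 5240/(-642) = 5240*(-1/642) = -2620/321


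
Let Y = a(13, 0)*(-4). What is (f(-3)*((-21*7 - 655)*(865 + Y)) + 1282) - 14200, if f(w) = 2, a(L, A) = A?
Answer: -1400378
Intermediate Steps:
Y = 0 (Y = 0*(-4) = 0)
(f(-3)*((-21*7 - 655)*(865 + Y)) + 1282) - 14200 = (2*((-21*7 - 655)*(865 + 0)) + 1282) - 14200 = (2*((-147 - 655)*865) + 1282) - 14200 = (2*(-802*865) + 1282) - 14200 = (2*(-693730) + 1282) - 14200 = (-1387460 + 1282) - 14200 = -1386178 - 14200 = -1400378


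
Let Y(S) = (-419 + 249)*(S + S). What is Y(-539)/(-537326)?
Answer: -91630/268663 ≈ -0.34106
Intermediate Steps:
Y(S) = -340*S
Y(-539)/(-537326) = -340*(-539)/(-537326) = 183260*(-1/537326) = -91630/268663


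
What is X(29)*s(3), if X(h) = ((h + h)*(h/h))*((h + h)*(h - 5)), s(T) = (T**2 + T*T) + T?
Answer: 1695456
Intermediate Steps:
s(T) = T + 2*T**2 (s(T) = (T**2 + T**2) + T = 2*T**2 + T = T + 2*T**2)
X(h) = 4*h**2*(-5 + h) (X(h) = ((2*h)*1)*((2*h)*(-5 + h)) = (2*h)*(2*h*(-5 + h)) = 4*h**2*(-5 + h))
X(29)*s(3) = (4*29**2*(-5 + 29))*(3*(1 + 2*3)) = (4*841*24)*(3*(1 + 6)) = 80736*(3*7) = 80736*21 = 1695456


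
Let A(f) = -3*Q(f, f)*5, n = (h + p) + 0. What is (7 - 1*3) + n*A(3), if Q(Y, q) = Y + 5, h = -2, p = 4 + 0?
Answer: -236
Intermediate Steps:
p = 4
Q(Y, q) = 5 + Y
n = 2 (n = (-2 + 4) + 0 = 2 + 0 = 2)
A(f) = -75 - 15*f (A(f) = -3*(5 + f)*5 = (-15 - 3*f)*5 = -75 - 15*f)
(7 - 1*3) + n*A(3) = (7 - 1*3) + 2*(-75 - 15*3) = (7 - 3) + 2*(-75 - 45) = 4 + 2*(-120) = 4 - 240 = -236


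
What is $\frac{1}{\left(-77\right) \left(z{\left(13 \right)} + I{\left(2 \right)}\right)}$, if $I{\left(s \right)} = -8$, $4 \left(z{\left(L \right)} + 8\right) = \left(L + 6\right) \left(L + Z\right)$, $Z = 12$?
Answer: $- \frac{4}{31647} \approx -0.00012639$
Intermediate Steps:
$z{\left(L \right)} = -8 + \frac{\left(6 + L\right) \left(12 + L\right)}{4}$ ($z{\left(L \right)} = -8 + \frac{\left(L + 6\right) \left(L + 12\right)}{4} = -8 + \frac{\left(6 + L\right) \left(12 + L\right)}{4}$)
$\frac{1}{\left(-77\right) \left(z{\left(13 \right)} + I{\left(2 \right)}\right)} = \frac{1}{\left(-77\right) \left(\left(10 + \frac{13^{2}}{4} + \frac{9}{2} \cdot 13\right) - 8\right)} = \frac{1}{\left(-77\right) \left(\left(10 + \frac{1}{4} \cdot 169 + \frac{117}{2}\right) - 8\right)} = \frac{1}{\left(-77\right) \left(\left(10 + \frac{169}{4} + \frac{117}{2}\right) - 8\right)} = \frac{1}{\left(-77\right) \left(\frac{443}{4} - 8\right)} = \frac{1}{\left(-77\right) \frac{411}{4}} = \frac{1}{- \frac{31647}{4}} = - \frac{4}{31647}$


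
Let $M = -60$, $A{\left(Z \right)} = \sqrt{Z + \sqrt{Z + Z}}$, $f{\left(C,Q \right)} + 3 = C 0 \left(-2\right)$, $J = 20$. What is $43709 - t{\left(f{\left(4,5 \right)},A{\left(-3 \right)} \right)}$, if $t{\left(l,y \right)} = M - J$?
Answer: $43789$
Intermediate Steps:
$f{\left(C,Q \right)} = -3$ ($f{\left(C,Q \right)} = -3 + C 0 \left(-2\right) = -3 + 0 \left(-2\right) = -3 + 0 = -3$)
$A{\left(Z \right)} = \sqrt{Z + \sqrt{2} \sqrt{Z}}$ ($A{\left(Z \right)} = \sqrt{Z + \sqrt{2 Z}} = \sqrt{Z + \sqrt{2} \sqrt{Z}}$)
$t{\left(l,y \right)} = -80$ ($t{\left(l,y \right)} = -60 - 20 = -80$)
$43709 - t{\left(f{\left(4,5 \right)},A{\left(-3 \right)} \right)} = 43709 - -80 = 43709 + 80 = 43789$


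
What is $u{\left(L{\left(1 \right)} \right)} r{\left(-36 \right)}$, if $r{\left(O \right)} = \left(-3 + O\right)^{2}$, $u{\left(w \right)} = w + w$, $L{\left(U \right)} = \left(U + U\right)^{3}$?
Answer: $24336$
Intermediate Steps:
$L{\left(U \right)} = 8 U^{3}$ ($L{\left(U \right)} = \left(2 U\right)^{3} = 8 U^{3}$)
$u{\left(w \right)} = 2 w$
$u{\left(L{\left(1 \right)} \right)} r{\left(-36 \right)} = 2 \cdot 8 \cdot 1^{3} \left(-3 - 36\right)^{2} = 2 \cdot 8 \cdot 1 \left(-39\right)^{2} = 2 \cdot 8 \cdot 1521 = 16 \cdot 1521 = 24336$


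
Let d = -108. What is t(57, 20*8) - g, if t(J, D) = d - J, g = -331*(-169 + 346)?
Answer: 58422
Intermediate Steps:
g = -58587 (g = -331*177 = -58587)
t(J, D) = -108 - J
t(57, 20*8) - g = (-108 - 1*57) - 1*(-58587) = (-108 - 57) + 58587 = -165 + 58587 = 58422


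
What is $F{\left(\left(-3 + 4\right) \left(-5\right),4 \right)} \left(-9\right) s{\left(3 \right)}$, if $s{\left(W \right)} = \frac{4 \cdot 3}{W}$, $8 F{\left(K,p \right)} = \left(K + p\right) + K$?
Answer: $27$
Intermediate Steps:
$F{\left(K,p \right)} = \frac{K}{4} + \frac{p}{8}$ ($F{\left(K,p \right)} = \frac{\left(K + p\right) + K}{8} = \frac{p + 2 K}{8} = \frac{K}{4} + \frac{p}{8}$)
$s{\left(W \right)} = \frac{12}{W}$
$F{\left(\left(-3 + 4\right) \left(-5\right),4 \right)} \left(-9\right) s{\left(3 \right)} = \left(\frac{\left(-3 + 4\right) \left(-5\right)}{4} + \frac{1}{8} \cdot 4\right) \left(-9\right) \frac{12}{3} = \left(\frac{1 \left(-5\right)}{4} + \frac{1}{2}\right) \left(-9\right) 12 \cdot \frac{1}{3} = \left(\frac{1}{4} \left(-5\right) + \frac{1}{2}\right) \left(-9\right) 4 = \left(- \frac{5}{4} + \frac{1}{2}\right) \left(-9\right) 4 = \left(- \frac{3}{4}\right) \left(-9\right) 4 = \frac{27}{4} \cdot 4 = 27$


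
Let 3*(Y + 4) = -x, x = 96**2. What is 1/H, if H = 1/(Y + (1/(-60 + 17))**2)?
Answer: -5687523/1849 ≈ -3076.0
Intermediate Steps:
x = 9216
Y = -3076 (Y = -4 + (-1*9216)/3 = -4 + (1/3)*(-9216) = -4 - 3072 = -3076)
H = -1849/5687523 (H = 1/(-3076 + (1/(-60 + 17))**2) = 1/(-3076 + (1/(-43))**2) = 1/(-3076 + (-1/43)**2) = 1/(-3076 + 1/1849) = 1/(-5687523/1849) = -1849/5687523 ≈ -0.00032510)
1/H = 1/(-1849/5687523) = -5687523/1849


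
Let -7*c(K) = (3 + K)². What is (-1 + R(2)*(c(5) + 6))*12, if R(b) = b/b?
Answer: -348/7 ≈ -49.714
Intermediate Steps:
R(b) = 1
c(K) = -(3 + K)²/7
(-1 + R(2)*(c(5) + 6))*12 = (-1 + 1*(-(3 + 5)²/7 + 6))*12 = (-1 + 1*(-⅐*8² + 6))*12 = (-1 + 1*(-⅐*64 + 6))*12 = (-1 + 1*(-64/7 + 6))*12 = (-1 + 1*(-22/7))*12 = (-1 - 22/7)*12 = -29/7*12 = -348/7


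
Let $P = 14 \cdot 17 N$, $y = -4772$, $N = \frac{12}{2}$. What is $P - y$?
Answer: $6200$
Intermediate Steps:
$N = 6$ ($N = 12 \cdot \frac{1}{2} = 6$)
$P = 1428$ ($P = 14 \cdot 17 \cdot 6 = 238 \cdot 6 = 1428$)
$P - y = 1428 - -4772 = 1428 + 4772 = 6200$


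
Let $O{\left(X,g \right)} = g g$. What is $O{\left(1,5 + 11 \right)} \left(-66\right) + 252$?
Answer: $-16644$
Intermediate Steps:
$O{\left(X,g \right)} = g^{2}$
$O{\left(1,5 + 11 \right)} \left(-66\right) + 252 = \left(5 + 11\right)^{2} \left(-66\right) + 252 = 16^{2} \left(-66\right) + 252 = 256 \left(-66\right) + 252 = -16896 + 252 = -16644$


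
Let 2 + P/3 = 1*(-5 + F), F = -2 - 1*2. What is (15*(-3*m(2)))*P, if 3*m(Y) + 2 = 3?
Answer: 495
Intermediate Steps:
m(Y) = ⅓ (m(Y) = -⅔ + (⅓)*3 = -⅔ + 1 = ⅓)
F = -4 (F = -2 - 2 = -4)
P = -33 (P = -6 + 3*(1*(-5 - 4)) = -6 + 3*(1*(-9)) = -6 + 3*(-9) = -6 - 27 = -33)
(15*(-3*m(2)))*P = (15*(-3*⅓))*(-33) = (15*(-1))*(-33) = -15*(-33) = 495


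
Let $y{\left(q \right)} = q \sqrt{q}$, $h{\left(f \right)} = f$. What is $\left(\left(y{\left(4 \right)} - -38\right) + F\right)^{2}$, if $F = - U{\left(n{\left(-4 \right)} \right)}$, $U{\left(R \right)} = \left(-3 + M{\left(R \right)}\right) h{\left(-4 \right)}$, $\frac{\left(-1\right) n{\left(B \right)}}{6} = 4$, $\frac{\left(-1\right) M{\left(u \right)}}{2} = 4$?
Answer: $4$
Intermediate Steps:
$M{\left(u \right)} = -8$ ($M{\left(u \right)} = \left(-2\right) 4 = -8$)
$n{\left(B \right)} = -24$ ($n{\left(B \right)} = \left(-6\right) 4 = -24$)
$y{\left(q \right)} = q^{\frac{3}{2}}$
$U{\left(R \right)} = 44$ ($U{\left(R \right)} = \left(-3 - 8\right) \left(-4\right) = \left(-11\right) \left(-4\right) = 44$)
$F = -44$ ($F = \left(-1\right) 44 = -44$)
$\left(\left(y{\left(4 \right)} - -38\right) + F\right)^{2} = \left(\left(4^{\frac{3}{2}} - -38\right) - 44\right)^{2} = \left(\left(8 + 38\right) - 44\right)^{2} = \left(46 - 44\right)^{2} = 2^{2} = 4$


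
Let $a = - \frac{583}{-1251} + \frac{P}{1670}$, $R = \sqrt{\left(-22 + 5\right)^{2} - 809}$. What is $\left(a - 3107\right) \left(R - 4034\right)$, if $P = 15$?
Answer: $\frac{2618089725971}{208917} - \frac{1298011763 i \sqrt{130}}{208917} \approx 1.2532 \cdot 10^{7} - 70840.0 i$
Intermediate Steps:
$R = 2 i \sqrt{130}$ ($R = \sqrt{\left(-17\right)^{2} - 809} = \sqrt{289 - 809} = \sqrt{-520} = 2 i \sqrt{130} \approx 22.803 i$)
$a = \frac{198475}{417834}$ ($a = - \frac{583}{-1251} + \frac{15}{1670} = \left(-583\right) \left(- \frac{1}{1251}\right) + 15 \cdot \frac{1}{1670} = \frac{583}{1251} + \frac{3}{334} = \frac{198475}{417834} \approx 0.47501$)
$\left(a - 3107\right) \left(R - 4034\right) = \left(\frac{198475}{417834} - 3107\right) \left(2 i \sqrt{130} - 4034\right) = \left(\frac{198475}{417834} - 3107\right) \left(-4034 + 2 i \sqrt{130}\right) = - \frac{1298011763 \left(-4034 + 2 i \sqrt{130}\right)}{417834} = \frac{2618089725971}{208917} - \frac{1298011763 i \sqrt{130}}{208917}$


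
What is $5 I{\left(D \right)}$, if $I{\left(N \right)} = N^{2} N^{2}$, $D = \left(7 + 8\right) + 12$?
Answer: $2657205$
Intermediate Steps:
$D = 27$ ($D = 15 + 12 = 27$)
$I{\left(N \right)} = N^{4}$
$5 I{\left(D \right)} = 5 \cdot 27^{4} = 5 \cdot 531441 = 2657205$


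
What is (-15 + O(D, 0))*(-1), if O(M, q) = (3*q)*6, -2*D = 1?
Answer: 15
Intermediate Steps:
D = -1/2 (D = -1/2*1 = -1/2 ≈ -0.50000)
O(M, q) = 18*q
(-15 + O(D, 0))*(-1) = (-15 + 18*0)*(-1) = (-15 + 0)*(-1) = -15*(-1) = 15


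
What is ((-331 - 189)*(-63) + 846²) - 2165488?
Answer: -1417012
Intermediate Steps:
((-331 - 189)*(-63) + 846²) - 2165488 = (-520*(-63) + 715716) - 2165488 = (32760 + 715716) - 2165488 = 748476 - 2165488 = -1417012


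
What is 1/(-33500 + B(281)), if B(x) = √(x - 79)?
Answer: -16750/561124899 - √202/1122249798 ≈ -2.9863e-5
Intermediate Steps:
B(x) = √(-79 + x)
1/(-33500 + B(281)) = 1/(-33500 + √(-79 + 281)) = 1/(-33500 + √202)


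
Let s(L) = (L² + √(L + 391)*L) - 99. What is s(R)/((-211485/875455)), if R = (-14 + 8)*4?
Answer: -27839469/14099 + 1400728*√367/14099 ≈ -71.309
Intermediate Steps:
R = -24 (R = -6*4 = -24)
s(L) = -99 + L² + L*√(391 + L) (s(L) = (L² + √(391 + L)*L) - 99 = (L² + L*√(391 + L)) - 99 = -99 + L² + L*√(391 + L))
s(R)/((-211485/875455)) = (-99 + (-24)² - 24*√(391 - 24))/((-211485/875455)) = (-99 + 576 - 24*√367)/((-211485*1/875455)) = (477 - 24*√367)/(-42297/175091) = (477 - 24*√367)*(-175091/42297) = -27839469/14099 + 1400728*√367/14099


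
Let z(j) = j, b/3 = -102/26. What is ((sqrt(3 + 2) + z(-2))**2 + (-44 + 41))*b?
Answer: -918/13 + 612*sqrt(5)/13 ≈ 34.652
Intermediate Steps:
b = -153/13 (b = 3*(-102/26) = 3*(-102*1/26) = 3*(-51/13) = -153/13 ≈ -11.769)
((sqrt(3 + 2) + z(-2))**2 + (-44 + 41))*b = ((sqrt(3 + 2) - 2)**2 + (-44 + 41))*(-153/13) = ((sqrt(5) - 2)**2 - 3)*(-153/13) = ((-2 + sqrt(5))**2 - 3)*(-153/13) = (-3 + (-2 + sqrt(5))**2)*(-153/13) = 459/13 - 153*(-2 + sqrt(5))**2/13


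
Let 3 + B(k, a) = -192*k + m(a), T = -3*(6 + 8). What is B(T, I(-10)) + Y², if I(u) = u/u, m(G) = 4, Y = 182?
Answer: 41189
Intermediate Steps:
T = -42 (T = -3*14 = -42)
I(u) = 1
B(k, a) = 1 - 192*k (B(k, a) = -3 + (-192*k + 4) = -3 + (4 - 192*k) = 1 - 192*k)
B(T, I(-10)) + Y² = (1 - 192*(-42)) + 182² = (1 + 8064) + 33124 = 8065 + 33124 = 41189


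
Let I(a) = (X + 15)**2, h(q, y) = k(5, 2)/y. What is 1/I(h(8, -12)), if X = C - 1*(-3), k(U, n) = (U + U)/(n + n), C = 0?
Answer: 1/324 ≈ 0.0030864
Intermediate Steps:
k(U, n) = U/n (k(U, n) = (2*U)/((2*n)) = (2*U)*(1/(2*n)) = U/n)
X = 3 (X = 0 - 1*(-3) = 0 + 3 = 3)
h(q, y) = 5/(2*y) (h(q, y) = (5/2)/y = (5*(1/2))/y = 5/(2*y))
I(a) = 324 (I(a) = (3 + 15)**2 = 18**2 = 324)
1/I(h(8, -12)) = 1/324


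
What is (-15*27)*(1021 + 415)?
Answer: -581580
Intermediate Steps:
(-15*27)*(1021 + 415) = -405*1436 = -581580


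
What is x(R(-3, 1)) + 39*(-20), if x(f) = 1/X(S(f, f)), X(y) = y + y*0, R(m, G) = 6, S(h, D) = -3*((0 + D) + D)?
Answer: -28081/36 ≈ -780.03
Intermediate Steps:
S(h, D) = -6*D (S(h, D) = -3*(D + D) = -6*D)
X(y) = y (X(y) = y + 0 = y)
x(f) = -1/(6*f) (x(f) = 1/(-6*f) = -1/(6*f))
x(R(-3, 1)) + 39*(-20) = -1/6/6 + 39*(-20) = -1/6*1/6 - 780 = -1/36 - 780 = -28081/36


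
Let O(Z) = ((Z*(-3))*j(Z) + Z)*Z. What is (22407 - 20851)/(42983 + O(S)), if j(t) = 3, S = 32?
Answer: 1556/34791 ≈ 0.044724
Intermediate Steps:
O(Z) = -8*Z² (O(Z) = ((Z*(-3))*3 + Z)*Z = (-3*Z*3 + Z)*Z = (-9*Z + Z)*Z = (-8*Z)*Z = -8*Z²)
(22407 - 20851)/(42983 + O(S)) = (22407 - 20851)/(42983 - 8*32²) = 1556/(42983 - 8*1024) = 1556/(42983 - 8192) = 1556/34791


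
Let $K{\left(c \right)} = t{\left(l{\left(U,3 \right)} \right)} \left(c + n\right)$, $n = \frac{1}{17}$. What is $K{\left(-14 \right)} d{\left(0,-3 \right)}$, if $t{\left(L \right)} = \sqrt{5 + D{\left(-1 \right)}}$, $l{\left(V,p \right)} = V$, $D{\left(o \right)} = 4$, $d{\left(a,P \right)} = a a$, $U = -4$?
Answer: $0$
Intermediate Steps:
$n = \frac{1}{17} \approx 0.058824$
$d{\left(a,P \right)} = a^{2}$
$t{\left(L \right)} = 3$ ($t{\left(L \right)} = \sqrt{5 + 4} = \sqrt{9} = 3$)
$K{\left(c \right)} = \frac{3}{17} + 3 c$ ($K{\left(c \right)} = 3 \left(c + \frac{1}{17}\right) = 3 \left(\frac{1}{17} + c\right) = \frac{3}{17} + 3 c$)
$K{\left(-14 \right)} d{\left(0,-3 \right)} = \left(\frac{3}{17} + 3 \left(-14\right)\right) 0^{2} = \left(\frac{3}{17} - 42\right) 0 = \left(- \frac{711}{17}\right) 0 = 0$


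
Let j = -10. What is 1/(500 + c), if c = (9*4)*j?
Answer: 1/140 ≈ 0.0071429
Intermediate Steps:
c = -360 (c = (9*4)*(-10) = 36*(-10) = -360)
1/(500 + c) = 1/(500 - 360) = 1/140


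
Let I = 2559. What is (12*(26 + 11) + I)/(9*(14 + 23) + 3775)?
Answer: 231/316 ≈ 0.73101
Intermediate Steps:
(12*(26 + 11) + I)/(9*(14 + 23) + 3775) = (12*(26 + 11) + 2559)/(9*(14 + 23) + 3775) = (12*37 + 2559)/(9*37 + 3775) = (444 + 2559)/(333 + 3775) = 3003/4108 = 3003*(1/4108) = 231/316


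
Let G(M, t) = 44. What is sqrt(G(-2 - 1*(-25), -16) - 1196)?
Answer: 24*I*sqrt(2) ≈ 33.941*I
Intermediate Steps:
sqrt(G(-2 - 1*(-25), -16) - 1196) = sqrt(44 - 1196) = sqrt(-1152) = 24*I*sqrt(2)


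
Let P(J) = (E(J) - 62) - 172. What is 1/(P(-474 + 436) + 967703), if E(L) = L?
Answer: 1/967431 ≈ 1.0337e-6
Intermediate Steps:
P(J) = -234 + J (P(J) = (J - 62) - 172 = (-62 + J) - 172 = -234 + J)
1/(P(-474 + 436) + 967703) = 1/((-234 + (-474 + 436)) + 967703) = 1/((-234 - 38) + 967703) = 1/(-272 + 967703) = 1/967431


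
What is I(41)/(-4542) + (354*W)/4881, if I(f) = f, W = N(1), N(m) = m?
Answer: 469249/7389834 ≈ 0.063499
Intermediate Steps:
W = 1
I(41)/(-4542) + (354*W)/4881 = 41/(-4542) + (354*1)/4881 = 41*(-1/4542) + 354*(1/4881) = -41/4542 + 118/1627 = 469249/7389834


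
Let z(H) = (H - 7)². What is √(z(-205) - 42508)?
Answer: 2*√609 ≈ 49.356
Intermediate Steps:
z(H) = (-7 + H)²
√(z(-205) - 42508) = √((-7 - 205)² - 42508) = √((-212)² - 42508) = √(44944 - 42508) = √2436 = 2*√609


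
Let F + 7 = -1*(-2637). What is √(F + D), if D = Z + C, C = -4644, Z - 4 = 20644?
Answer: 11*√154 ≈ 136.51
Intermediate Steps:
Z = 20648 (Z = 4 + 20644 = 20648)
F = 2630 (F = -7 - 1*(-2637) = -7 + 2637 = 2630)
D = 16004 (D = 20648 - 4644 = 16004)
√(F + D) = √(2630 + 16004) = √18634 = 11*√154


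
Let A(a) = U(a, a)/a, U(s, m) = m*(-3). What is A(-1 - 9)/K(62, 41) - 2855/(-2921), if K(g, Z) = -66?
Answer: 65731/64262 ≈ 1.0229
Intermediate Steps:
U(s, m) = -3*m
A(a) = -3 (A(a) = (-3*a)/a = -3)
A(-1 - 9)/K(62, 41) - 2855/(-2921) = -3/(-66) - 2855/(-2921) = -3*(-1/66) - 2855*(-1/2921) = 1/22 + 2855/2921 = 65731/64262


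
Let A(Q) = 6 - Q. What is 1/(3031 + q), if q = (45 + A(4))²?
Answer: 1/5240 ≈ 0.00019084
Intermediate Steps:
q = 2209 (q = (45 + (6 - 1*4))² = (45 + (6 - 4))² = (45 + 2)² = 47² = 2209)
1/(3031 + q) = 1/(3031 + 2209) = 1/5240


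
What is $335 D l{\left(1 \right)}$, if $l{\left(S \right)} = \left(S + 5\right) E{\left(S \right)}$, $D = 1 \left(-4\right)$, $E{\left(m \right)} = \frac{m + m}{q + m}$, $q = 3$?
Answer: $-4020$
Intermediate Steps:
$E{\left(m \right)} = \frac{2 m}{3 + m}$ ($E{\left(m \right)} = \frac{m + m}{3 + m} = \frac{2 m}{3 + m}$)
$D = -4$
$l{\left(S \right)} = \frac{2 S \left(5 + S\right)}{3 + S}$ ($l{\left(S \right)} = \left(S + 5\right) \frac{2 S}{3 + S} = \left(5 + S\right) \frac{2 S}{3 + S} = \frac{2 S \left(5 + S\right)}{3 + S}$)
$335 D l{\left(1 \right)} = 335 \left(- 4 \cdot 2 \cdot 1 \frac{1}{3 + 1} \left(5 + 1\right)\right) = 335 \left(- 4 \cdot 2 \cdot 1 \cdot \frac{1}{4} \cdot 6\right) = 335 \left(\left(-4\right) 3\right) = 335 \left(-12\right) = -4020$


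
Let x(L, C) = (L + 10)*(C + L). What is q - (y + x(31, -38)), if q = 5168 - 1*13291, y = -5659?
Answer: -2177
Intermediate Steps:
x(L, C) = (10 + L)*(C + L)
q = -8123 (q = 5168 - 13291 = -8123)
q - (y + x(31, -38)) = -8123 - (-5659 + (31**2 + 10*(-38) + 10*31 - 38*31)) = -8123 - (-5659 + (961 - 380 + 310 - 1178)) = -8123 - (-5659 - 287) = -8123 - 1*(-5946) = -8123 + 5946 = -2177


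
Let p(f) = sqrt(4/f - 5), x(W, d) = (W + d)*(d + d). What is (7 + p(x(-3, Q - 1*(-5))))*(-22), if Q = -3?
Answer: -154 - 22*I*sqrt(6) ≈ -154.0 - 53.889*I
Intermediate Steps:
x(W, d) = 2*d*(W + d) (x(W, d) = (W + d)*(2*d) = 2*d*(W + d))
p(f) = sqrt(-5 + 4/f)
(7 + p(x(-3, Q - 1*(-5))))*(-22) = (7 + sqrt(-5 + 4/((2*(-3 - 1*(-5))*(-3 + (-3 - 1*(-5)))))))*(-22) = (7 + sqrt(-5 + 4/((2*(-3 + 5)*(-3 + (-3 + 5))))))*(-22) = (7 + sqrt(-5 + 4/((2*2*(-3 + 2)))))*(-22) = (7 + sqrt(-5 + 4/((2*2*(-1)))))*(-22) = (7 + sqrt(-5 + 4/(-4)))*(-22) = (7 + sqrt(-5 + 4*(-1/4)))*(-22) = (7 + sqrt(-5 - 1))*(-22) = (7 + sqrt(-6))*(-22) = (7 + I*sqrt(6))*(-22) = -154 - 22*I*sqrt(6)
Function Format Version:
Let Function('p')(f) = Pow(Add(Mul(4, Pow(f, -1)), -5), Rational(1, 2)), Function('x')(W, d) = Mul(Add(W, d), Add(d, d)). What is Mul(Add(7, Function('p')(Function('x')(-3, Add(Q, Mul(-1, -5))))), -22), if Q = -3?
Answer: Add(-154, Mul(-22, I, Pow(6, Rational(1, 2)))) ≈ Add(-154.00, Mul(-53.889, I))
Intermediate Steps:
Function('x')(W, d) = Mul(2, d, Add(W, d)) (Function('x')(W, d) = Mul(Add(W, d), Mul(2, d)) = Mul(2, d, Add(W, d)))
Function('p')(f) = Pow(Add(-5, Mul(4, Pow(f, -1))), Rational(1, 2))
Mul(Add(7, Function('p')(Function('x')(-3, Add(Q, Mul(-1, -5))))), -22) = Mul(Add(7, Pow(Add(-5, Mul(4, Pow(Mul(2, Add(-3, Mul(-1, -5)), Add(-3, Add(-3, Mul(-1, -5)))), -1))), Rational(1, 2))), -22) = Mul(Add(7, Pow(Add(-5, Mul(4, Pow(Mul(2, Add(-3, 5), Add(-3, Add(-3, 5))), -1))), Rational(1, 2))), -22) = Mul(Add(7, Pow(Add(-5, Mul(4, Pow(Mul(2, 2, Add(-3, 2)), -1))), Rational(1, 2))), -22) = Mul(Add(7, Pow(Add(-5, Mul(4, Pow(Mul(2, 2, -1), -1))), Rational(1, 2))), -22) = Mul(Add(7, Pow(Add(-5, Mul(4, Pow(-4, -1))), Rational(1, 2))), -22) = Mul(Add(7, Pow(Add(-5, Mul(4, Rational(-1, 4))), Rational(1, 2))), -22) = Mul(Add(7, Pow(Add(-5, -1), Rational(1, 2))), -22) = Mul(Add(7, Pow(-6, Rational(1, 2))), -22) = Mul(Add(7, Mul(I, Pow(6, Rational(1, 2)))), -22) = Add(-154, Mul(-22, I, Pow(6, Rational(1, 2))))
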